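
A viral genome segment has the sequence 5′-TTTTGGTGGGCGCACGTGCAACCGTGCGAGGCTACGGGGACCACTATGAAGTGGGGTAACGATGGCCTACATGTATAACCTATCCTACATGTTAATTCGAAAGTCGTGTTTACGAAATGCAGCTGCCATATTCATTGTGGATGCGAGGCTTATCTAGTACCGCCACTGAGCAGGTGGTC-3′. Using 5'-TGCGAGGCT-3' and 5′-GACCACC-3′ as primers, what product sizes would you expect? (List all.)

The forward primer TGCGAGGCT matches the top strand at positions 25–33, 142–150.
The reverse primer's reverse complement is GGTGGTC, matching at positions 173–179.
Each forward site pairs with the reverse site to give a product ending at position 179: sizes 155, 38 bp.

155 bp, 38 bp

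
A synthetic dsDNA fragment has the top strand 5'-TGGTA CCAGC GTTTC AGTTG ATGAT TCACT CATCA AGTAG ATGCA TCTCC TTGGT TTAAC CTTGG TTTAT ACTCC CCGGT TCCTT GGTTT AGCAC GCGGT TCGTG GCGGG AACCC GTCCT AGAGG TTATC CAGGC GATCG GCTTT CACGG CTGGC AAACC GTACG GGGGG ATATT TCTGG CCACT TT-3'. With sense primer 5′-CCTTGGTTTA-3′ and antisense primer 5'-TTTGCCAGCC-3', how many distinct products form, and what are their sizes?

The forward primer CCTTGGTTTA matches the top strand at positions 49–58, 60–69, 82–91.
The reverse primer's reverse complement is GGCTGGCAAA, matching at positions 149–158.
Each forward site pairs with the reverse site to give a product ending at position 158: sizes 110, 99, 77 bp.

Three products: 110 bp, 99 bp, 77 bp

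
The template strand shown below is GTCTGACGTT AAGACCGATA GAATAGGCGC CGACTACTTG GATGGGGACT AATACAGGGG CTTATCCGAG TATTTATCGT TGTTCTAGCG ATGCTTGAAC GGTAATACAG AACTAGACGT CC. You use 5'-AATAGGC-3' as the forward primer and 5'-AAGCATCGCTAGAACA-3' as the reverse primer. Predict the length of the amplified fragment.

75 bp

Forward primer AATAGGC is found on the top strand at positions 22–28.
Reverse complement of the reverse primer: TGTTCTAGCGATGCTT. This occurs on the top strand at positions 81–96.
Product length = (reverse-primer end) − (forward-primer start) + 1 = 96 − 22 + 1 = 75 bp.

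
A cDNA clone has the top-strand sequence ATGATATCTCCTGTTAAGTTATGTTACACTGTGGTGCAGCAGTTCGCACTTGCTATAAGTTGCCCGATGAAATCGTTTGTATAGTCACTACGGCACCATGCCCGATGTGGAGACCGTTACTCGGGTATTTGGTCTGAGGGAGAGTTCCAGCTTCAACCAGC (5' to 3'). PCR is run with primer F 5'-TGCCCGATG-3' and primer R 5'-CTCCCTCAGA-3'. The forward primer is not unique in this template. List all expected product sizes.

The forward primer TGCCCGATG matches the top strand at positions 61–69, 99–107.
The reverse primer's reverse complement is TCTGAGGGAG, matching at positions 133–142.
Each forward site pairs with the reverse site to give a product ending at position 142: sizes 82, 44 bp.

82 bp, 44 bp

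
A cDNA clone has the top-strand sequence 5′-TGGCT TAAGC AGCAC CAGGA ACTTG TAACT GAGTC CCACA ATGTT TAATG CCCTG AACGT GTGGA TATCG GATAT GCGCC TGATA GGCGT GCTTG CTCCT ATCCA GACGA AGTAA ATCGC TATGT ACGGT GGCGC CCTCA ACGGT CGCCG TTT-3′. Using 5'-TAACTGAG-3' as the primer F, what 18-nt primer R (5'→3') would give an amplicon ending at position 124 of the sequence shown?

5'-CATAGCGATTTACTTCGT-3'

The forward primer binds at positions 26–33; the product's 3' end on the top strand is position 124.
The reverse primer anneals to the top strand over positions 107–124, i.e. to ACGAAGTAAATCGCTATG.
Its sequence written 5'→3' is the reverse complement: CATAGCGATTTACTTCGT.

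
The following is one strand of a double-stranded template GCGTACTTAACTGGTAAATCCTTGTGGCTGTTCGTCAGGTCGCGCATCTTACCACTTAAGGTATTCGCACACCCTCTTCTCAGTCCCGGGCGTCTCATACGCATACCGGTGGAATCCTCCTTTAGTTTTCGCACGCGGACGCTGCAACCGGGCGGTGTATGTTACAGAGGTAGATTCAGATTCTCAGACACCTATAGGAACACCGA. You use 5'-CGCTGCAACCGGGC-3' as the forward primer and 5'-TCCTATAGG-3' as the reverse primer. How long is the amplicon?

The forward primer matches the template at positions 140–153.
The reverse primer's reverse complement is CCTATAGGA, which matches the template at positions 191–199.
Amplicon spans positions 140–199: 60 bp.

60 bp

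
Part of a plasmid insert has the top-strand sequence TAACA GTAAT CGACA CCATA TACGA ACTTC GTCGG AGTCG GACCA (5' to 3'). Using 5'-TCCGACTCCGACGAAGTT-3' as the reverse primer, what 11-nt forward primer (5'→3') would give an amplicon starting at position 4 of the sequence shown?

The reverse primer's reverse complement AACTTCGTCGGAGTCGGA matches the template at positions 25–42; the product starts at position 4.
The forward primer is identical to the top strand over positions 4–14: CAGTAATCGAC.

5'-CAGTAATCGAC-3'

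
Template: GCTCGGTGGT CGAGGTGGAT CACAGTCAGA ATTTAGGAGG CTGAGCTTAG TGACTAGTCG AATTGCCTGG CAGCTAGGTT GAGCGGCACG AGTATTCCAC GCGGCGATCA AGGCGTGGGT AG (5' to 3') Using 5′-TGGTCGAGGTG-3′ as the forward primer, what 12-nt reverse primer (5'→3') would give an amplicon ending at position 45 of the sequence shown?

The forward primer binds at positions 7–17; the product's 3' end on the top strand is position 45.
The reverse primer anneals to the top strand over positions 34–45, i.e. to TAGGAGGCTGAG.
Its sequence written 5'→3' is the reverse complement: CTCAGCCTCCTA.

5'-CTCAGCCTCCTA-3'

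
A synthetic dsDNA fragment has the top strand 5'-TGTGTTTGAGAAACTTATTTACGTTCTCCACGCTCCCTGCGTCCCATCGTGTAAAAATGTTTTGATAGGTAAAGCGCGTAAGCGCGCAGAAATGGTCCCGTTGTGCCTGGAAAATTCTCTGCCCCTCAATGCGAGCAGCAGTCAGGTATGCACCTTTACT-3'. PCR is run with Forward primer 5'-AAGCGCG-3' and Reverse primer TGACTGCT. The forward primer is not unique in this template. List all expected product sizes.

The forward primer AAGCGCG matches the top strand at positions 72–78, 80–86.
The reverse primer's reverse complement is AGCAGTCA, matching at positions 137–144.
Each forward site pairs with the reverse site to give a product ending at position 144: sizes 73, 65 bp.

73 bp, 65 bp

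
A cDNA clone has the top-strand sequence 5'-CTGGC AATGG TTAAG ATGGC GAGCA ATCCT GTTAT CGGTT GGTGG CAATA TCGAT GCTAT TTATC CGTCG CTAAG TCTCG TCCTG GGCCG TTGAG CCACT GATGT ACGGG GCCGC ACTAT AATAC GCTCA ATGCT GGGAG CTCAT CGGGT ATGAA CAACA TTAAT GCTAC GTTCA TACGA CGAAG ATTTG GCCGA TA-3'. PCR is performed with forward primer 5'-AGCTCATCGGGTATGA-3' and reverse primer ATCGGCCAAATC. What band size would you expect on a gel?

Scanning the template, AGCTCATCGGGTATGA occurs at positions 139–154; this primer anneals to the bottom strand there with its 3' end pointing downstream.
Reverse complement of the reverse primer: GATTTGGCCGAT. This occurs on the top strand at positions 185–196.
Amplicon spans positions 139–196: 58 bp.

58 bp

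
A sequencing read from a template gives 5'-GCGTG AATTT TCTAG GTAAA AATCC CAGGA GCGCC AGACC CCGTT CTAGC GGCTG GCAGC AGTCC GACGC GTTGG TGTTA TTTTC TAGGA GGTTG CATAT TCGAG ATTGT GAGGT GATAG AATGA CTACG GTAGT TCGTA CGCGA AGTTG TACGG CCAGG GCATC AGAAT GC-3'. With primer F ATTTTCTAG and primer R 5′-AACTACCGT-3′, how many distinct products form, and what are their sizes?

Two products: 130 bp, 57 bp

The forward primer ATTTTCTAG matches the top strand at positions 7–15, 80–88.
The reverse primer's reverse complement is ACGGTAGTT, matching at positions 128–136.
Each forward site pairs with the reverse site to give a product ending at position 136: sizes 130, 57 bp.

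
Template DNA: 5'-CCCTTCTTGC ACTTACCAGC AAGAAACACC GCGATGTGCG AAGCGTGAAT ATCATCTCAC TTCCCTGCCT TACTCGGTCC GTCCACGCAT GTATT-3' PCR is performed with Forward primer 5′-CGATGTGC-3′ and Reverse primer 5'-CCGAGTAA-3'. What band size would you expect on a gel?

Scanning the template, CGATGTGC occurs at positions 32–39; this primer anneals to the bottom strand there with its 3' end pointing downstream.
Taking the reverse complement of CCGAGTAA gives TTACTCGG, found at positions 70–77 on the template; the primer anneals here to the top strand with its 3' end pointing upstream.
The product runs from position 32 to position 77, so its length is 77 − 32 + 1 = 46 bp.

46 bp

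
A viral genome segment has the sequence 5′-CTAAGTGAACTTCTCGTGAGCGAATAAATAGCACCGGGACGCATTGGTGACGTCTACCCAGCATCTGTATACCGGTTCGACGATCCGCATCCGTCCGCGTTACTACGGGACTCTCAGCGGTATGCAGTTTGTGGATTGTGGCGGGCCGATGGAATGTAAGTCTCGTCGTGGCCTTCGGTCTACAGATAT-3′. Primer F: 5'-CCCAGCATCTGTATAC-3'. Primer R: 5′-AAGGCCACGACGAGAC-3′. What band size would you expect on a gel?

Forward primer CCCAGCATCTGTATAC is found on the top strand at positions 57–72.
Reverse complement of the reverse primer: GTCTCGTCGTGGCCTT. This occurs on the top strand at positions 160–175.
Amplicon spans positions 57–175: 119 bp.

119 bp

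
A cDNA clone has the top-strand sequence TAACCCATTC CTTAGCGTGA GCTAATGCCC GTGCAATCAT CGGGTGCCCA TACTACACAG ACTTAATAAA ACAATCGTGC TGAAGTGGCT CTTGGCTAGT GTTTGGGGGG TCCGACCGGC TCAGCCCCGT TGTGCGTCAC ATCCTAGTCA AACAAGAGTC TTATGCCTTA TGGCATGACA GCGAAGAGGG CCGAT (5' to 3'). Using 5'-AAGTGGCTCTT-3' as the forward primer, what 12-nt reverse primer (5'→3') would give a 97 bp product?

The forward primer binds at positions 83–93, so a 97 bp product ends at position 83 + 97 − 1 = 179.
The reverse primer anneals to the top strand over positions 168–179, i.e. to TTATGGCATGAC.
Its sequence written 5'→3' is the reverse complement: GTCATGCCATAA.

5'-GTCATGCCATAA-3'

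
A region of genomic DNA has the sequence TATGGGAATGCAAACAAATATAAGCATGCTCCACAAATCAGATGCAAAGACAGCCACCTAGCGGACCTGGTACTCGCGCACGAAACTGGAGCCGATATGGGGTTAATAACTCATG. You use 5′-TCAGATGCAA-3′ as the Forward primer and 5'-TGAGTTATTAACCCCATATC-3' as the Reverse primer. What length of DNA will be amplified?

Scanning the template, TCAGATGCAA occurs at positions 38–47; this primer anneals to the bottom strand there with its 3' end pointing downstream.
Reverse complement of the reverse primer: GATATGGGGTTAATAACTCA. This occurs on the top strand at positions 94–113.
Amplicon spans positions 38–113: 76 bp.

76 bp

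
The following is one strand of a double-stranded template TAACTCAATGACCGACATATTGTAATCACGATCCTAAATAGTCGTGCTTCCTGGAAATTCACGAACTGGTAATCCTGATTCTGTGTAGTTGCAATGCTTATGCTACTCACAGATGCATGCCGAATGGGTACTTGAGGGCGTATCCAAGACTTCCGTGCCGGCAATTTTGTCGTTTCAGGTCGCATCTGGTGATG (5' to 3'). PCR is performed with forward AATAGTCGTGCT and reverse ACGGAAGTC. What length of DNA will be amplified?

120 bp

The forward primer matches the template at positions 37–48.
Taking the reverse complement of ACGGAAGTC gives GACTTCCGT, found at positions 148–156 on the template; the primer anneals here to the top strand with its 3' end pointing upstream.
Amplicon spans positions 37–156: 120 bp.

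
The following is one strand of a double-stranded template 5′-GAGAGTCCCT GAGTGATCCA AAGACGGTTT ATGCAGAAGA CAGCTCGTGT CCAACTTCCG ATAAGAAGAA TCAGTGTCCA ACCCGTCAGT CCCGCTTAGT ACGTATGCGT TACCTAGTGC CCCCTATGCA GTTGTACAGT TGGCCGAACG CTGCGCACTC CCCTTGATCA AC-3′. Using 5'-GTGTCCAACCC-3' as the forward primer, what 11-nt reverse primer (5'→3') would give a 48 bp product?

The forward primer binds at positions 74–84, so a 48 bp product ends at position 74 + 48 − 1 = 121.
The reverse primer anneals to the top strand over positions 111–121, i.e. to TACCTAGTGCC.
Its sequence written 5'→3' is the reverse complement: GGCACTAGGTA.

5'-GGCACTAGGTA-3'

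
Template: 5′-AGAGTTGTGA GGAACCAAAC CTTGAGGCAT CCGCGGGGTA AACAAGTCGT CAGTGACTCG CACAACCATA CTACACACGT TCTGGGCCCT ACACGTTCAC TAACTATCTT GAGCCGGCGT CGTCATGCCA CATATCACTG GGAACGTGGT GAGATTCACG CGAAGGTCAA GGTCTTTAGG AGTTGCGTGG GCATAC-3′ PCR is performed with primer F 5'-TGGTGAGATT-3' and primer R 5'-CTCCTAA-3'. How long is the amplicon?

36 bp

The forward primer matches the template at positions 147–156.
Taking the reverse complement of CTCCTAA gives TTAGGAG, found at positions 176–182 on the template; the primer anneals here to the top strand with its 3' end pointing upstream.
Amplicon spans positions 147–182: 36 bp.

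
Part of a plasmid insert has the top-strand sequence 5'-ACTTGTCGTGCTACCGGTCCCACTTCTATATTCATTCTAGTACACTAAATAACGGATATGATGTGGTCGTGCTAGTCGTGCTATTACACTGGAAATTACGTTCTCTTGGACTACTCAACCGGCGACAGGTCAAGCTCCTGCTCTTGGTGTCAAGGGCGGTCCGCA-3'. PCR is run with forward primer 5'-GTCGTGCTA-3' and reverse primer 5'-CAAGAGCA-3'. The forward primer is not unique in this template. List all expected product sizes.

The forward primer GTCGTGCTA matches the top strand at positions 5–13, 66–74, 75–83.
The reverse primer's reverse complement is TGCTCTTG, matching at positions 139–146.
Each forward site pairs with the reverse site to give a product ending at position 146: sizes 142, 81, 72 bp.

142 bp, 81 bp, 72 bp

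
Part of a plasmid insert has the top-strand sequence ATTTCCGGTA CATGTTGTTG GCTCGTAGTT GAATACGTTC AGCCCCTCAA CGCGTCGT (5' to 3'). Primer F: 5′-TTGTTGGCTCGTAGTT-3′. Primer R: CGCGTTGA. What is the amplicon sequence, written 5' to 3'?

5'-TTGTTGGCTCGTAGTTGAATACGTTCAGCCCCTCAACGCG-3'

Scanning the template, TTGTTGGCTCGTAGTT occurs at positions 15–30; this primer anneals to the bottom strand there with its 3' end pointing downstream.
The reverse primer's reverse complement is TCAACGCG, which matches the template at positions 47–54.
The product is the template from position 15 through 54 (40 bp).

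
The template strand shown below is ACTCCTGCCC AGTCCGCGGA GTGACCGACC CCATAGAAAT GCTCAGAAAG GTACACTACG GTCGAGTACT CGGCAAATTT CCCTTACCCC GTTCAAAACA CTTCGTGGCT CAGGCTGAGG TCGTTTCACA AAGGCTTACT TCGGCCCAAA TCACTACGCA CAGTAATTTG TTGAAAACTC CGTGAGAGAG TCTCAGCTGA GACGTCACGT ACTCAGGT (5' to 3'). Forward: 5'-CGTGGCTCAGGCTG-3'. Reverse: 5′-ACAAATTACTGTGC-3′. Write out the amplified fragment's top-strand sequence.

The forward primer matches the template at positions 104–117.
Reverse complement of the reverse primer: GCACAGTAATTTGT. This occurs on the top strand at positions 158–171.
The product is the template from position 104 through 171 (68 bp).

5'-CGTGGCTCAGGCTGAGGTCGTTTCACAAAGGCTTACTTCGGCCCAAATCACTACGCACAGTAATTTGT-3'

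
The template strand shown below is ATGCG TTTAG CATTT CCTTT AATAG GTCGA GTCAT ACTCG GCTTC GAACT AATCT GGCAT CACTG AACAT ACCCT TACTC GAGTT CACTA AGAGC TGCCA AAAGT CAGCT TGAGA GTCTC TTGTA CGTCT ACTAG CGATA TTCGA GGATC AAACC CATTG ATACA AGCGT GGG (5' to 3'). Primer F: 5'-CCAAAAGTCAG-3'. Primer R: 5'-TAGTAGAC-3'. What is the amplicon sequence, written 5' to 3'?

5'-CCAAAAGTCAGCTTGAGAGTCTCTTGTACGTCTACTA-3'

Forward primer CCAAAAGTCAG is found on the top strand at positions 98–108.
The reverse primer's reverse complement is GTCTACTA, which matches the template at positions 127–134.
The product is the template from position 98 through 134 (37 bp).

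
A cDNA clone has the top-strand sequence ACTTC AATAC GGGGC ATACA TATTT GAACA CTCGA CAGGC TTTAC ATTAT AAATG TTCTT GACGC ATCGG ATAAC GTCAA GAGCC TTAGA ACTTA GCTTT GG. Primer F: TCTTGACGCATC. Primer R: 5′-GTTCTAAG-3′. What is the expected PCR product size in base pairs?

Forward primer TCTTGACGCATC is found on the top strand at positions 57–68.
The reverse primer's reverse complement is CTTAGAAC, which matches the template at positions 85–92.
The product runs from position 57 to position 92, so its length is 92 − 57 + 1 = 36 bp.

36 bp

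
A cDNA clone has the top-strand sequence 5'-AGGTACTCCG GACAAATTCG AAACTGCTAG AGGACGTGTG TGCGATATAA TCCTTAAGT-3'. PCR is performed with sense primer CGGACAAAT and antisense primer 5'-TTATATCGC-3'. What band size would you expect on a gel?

42 bp

Scanning the template, CGGACAAAT occurs at positions 9–17; this primer anneals to the bottom strand there with its 3' end pointing downstream.
The reverse primer's reverse complement is GCGATATAA, which matches the template at positions 42–50.
The product runs from position 9 to position 50, so its length is 50 − 9 + 1 = 42 bp.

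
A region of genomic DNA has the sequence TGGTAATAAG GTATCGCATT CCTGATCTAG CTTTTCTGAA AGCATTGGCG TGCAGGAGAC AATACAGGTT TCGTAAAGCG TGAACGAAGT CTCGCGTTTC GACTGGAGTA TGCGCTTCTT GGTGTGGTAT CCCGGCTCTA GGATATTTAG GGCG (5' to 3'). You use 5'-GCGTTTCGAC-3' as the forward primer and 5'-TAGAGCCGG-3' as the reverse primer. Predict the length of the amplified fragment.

47 bp

Forward primer GCGTTTCGAC is found on the top strand at positions 94–103.
The reverse primer's reverse complement is CCGGCTCTA, which matches the template at positions 132–140.
Amplicon spans positions 94–140: 47 bp.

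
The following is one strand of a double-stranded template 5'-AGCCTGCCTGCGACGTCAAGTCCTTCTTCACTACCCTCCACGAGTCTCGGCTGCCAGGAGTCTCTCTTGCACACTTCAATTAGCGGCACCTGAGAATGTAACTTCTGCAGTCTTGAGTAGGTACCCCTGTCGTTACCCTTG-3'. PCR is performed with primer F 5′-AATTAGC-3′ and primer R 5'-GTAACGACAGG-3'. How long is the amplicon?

59 bp

Scanning the template, AATTAGC occurs at positions 78–84; this primer anneals to the bottom strand there with its 3' end pointing downstream.
Reverse complement of the reverse primer: CCTGTCGTTAC. This occurs on the top strand at positions 126–136.
Product length = (reverse-primer end) − (forward-primer start) + 1 = 136 − 78 + 1 = 59 bp.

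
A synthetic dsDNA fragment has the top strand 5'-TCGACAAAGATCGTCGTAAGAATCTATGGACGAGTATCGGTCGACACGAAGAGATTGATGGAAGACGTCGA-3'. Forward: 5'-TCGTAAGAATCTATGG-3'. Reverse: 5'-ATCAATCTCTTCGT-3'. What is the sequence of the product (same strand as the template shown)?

Scanning the template, TCGTAAGAATCTATGG occurs at positions 14–29; this primer anneals to the bottom strand there with its 3' end pointing downstream.
The reverse primer's reverse complement is ACGAAGAGATTGAT, which matches the template at positions 46–59.
The product is the template from position 14 through 59 (46 bp).

5'-TCGTAAGAATCTATGGACGAGTATCGGTCGACACGAAGAGATTGAT-3'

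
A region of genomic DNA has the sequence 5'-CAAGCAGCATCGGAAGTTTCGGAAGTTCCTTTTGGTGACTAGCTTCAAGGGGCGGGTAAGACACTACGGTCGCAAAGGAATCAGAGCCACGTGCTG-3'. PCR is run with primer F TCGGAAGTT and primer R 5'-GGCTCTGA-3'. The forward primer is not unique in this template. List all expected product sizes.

79 bp, 70 bp

The forward primer TCGGAAGTT matches the top strand at positions 10–18, 19–27.
The reverse primer's reverse complement is TCAGAGCC, matching at positions 81–88.
Each forward site pairs with the reverse site to give a product ending at position 88: sizes 79, 70 bp.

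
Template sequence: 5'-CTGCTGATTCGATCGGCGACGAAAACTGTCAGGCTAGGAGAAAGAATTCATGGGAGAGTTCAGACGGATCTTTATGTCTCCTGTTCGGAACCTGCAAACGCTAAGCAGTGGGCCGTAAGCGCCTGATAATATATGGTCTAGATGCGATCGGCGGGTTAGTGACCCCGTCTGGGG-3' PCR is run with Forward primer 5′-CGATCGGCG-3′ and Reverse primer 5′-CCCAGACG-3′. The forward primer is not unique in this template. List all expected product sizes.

164 bp, 29 bp

The forward primer CGATCGGCG matches the top strand at positions 10–18, 145–153.
The reverse primer's reverse complement is CGTCTGGG, matching at positions 166–173.
Each forward site pairs with the reverse site to give a product ending at position 173: sizes 164, 29 bp.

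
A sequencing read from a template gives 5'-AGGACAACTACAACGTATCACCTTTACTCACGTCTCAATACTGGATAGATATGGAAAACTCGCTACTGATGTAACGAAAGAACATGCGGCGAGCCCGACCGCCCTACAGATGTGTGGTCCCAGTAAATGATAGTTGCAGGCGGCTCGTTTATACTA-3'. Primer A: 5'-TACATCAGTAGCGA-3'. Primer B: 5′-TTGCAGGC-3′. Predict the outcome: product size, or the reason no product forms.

Primer A (TACATCAGTAGCGA) has reverse complement TCGCTACTGATGTA, which matches the top strand at positions 60–73; primer A anneals to the top strand there with its 3' end pointing upstream toward position 60.
Primer B (TTGCAGGC) matches the top strand directly at positions 134–141; it anneals to the bottom strand with its 3' end pointing downstream toward position 141.
The 3' ends diverge (primer A extends toward position 1, primer B toward position 156), so the primers never converge on a shared product.

No product — the primers' 3' ends point away from each other.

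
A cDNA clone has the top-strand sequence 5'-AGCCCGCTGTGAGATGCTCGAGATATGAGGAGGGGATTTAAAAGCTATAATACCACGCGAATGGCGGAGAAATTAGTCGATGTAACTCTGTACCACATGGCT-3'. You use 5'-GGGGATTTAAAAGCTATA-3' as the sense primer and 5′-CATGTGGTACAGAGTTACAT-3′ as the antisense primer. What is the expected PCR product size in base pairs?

Scanning the template, GGGGATTTAAAAGCTATA occurs at positions 32–49; this primer anneals to the bottom strand there with its 3' end pointing downstream.
The reverse primer's reverse complement is ATGTAACTCTGTACCACATG, which matches the template at positions 80–99.
The product runs from position 32 to position 99, so its length is 99 − 32 + 1 = 68 bp.

68 bp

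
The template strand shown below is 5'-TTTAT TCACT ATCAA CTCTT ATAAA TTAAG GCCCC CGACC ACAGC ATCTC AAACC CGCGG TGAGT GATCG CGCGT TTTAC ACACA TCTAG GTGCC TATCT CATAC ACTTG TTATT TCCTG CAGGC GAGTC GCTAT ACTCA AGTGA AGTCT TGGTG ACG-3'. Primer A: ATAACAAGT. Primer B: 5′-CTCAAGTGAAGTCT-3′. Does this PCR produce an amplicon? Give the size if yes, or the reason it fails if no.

Primer A (ATAACAAGT) has reverse complement ACTTGTTAT, which matches the top strand at positions 106–114; primer A anneals to the top strand there with its 3' end pointing upstream toward position 106.
Primer B (CTCAAGTGAAGTCT) matches the top strand directly at positions 137–150; it anneals to the bottom strand with its 3' end pointing downstream toward position 150.
The 3' ends diverge (primer A extends toward position 1, primer B toward position 158), so the primers never converge on a shared product.

No product — the primers' 3' ends point away from each other.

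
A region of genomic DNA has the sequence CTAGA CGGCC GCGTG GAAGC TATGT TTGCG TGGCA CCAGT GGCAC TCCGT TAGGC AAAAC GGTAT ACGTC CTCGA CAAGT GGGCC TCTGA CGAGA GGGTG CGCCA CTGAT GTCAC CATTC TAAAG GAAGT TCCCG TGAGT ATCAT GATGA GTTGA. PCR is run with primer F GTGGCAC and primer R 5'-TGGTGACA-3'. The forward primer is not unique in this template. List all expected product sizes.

The forward primer GTGGCAC matches the top strand at positions 30–36, 39–45.
The reverse primer's reverse complement is TGTCACCA, matching at positions 110–117.
Each forward site pairs with the reverse site to give a product ending at position 117: sizes 88, 79 bp.

88 bp, 79 bp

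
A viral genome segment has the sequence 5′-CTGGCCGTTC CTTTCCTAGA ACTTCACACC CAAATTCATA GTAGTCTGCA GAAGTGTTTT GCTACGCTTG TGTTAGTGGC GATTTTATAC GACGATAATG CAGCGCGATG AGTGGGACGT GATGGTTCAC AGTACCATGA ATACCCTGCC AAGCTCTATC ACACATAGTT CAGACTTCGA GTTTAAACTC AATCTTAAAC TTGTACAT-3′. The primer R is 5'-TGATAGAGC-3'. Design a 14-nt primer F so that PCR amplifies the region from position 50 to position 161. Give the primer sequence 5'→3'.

The reverse primer's reverse complement GCTCTATCA matches the template at positions 153–161; the product starts at position 50.
The forward primer is identical to the top strand over positions 50–63: AGAAGTGTTTTGCT.

5'-AGAAGTGTTTTGCT-3'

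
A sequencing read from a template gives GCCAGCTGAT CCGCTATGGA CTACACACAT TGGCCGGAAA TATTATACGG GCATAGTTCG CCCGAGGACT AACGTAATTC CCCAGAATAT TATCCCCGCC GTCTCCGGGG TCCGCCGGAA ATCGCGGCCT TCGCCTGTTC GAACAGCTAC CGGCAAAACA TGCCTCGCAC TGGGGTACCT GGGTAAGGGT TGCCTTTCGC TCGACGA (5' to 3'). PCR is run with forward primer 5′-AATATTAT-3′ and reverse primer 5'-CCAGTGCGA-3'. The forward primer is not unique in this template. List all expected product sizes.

135 bp, 88 bp

The forward primer AATATTAT matches the top strand at positions 39–46, 86–93.
The reverse primer's reverse complement is TCGCACTGG, matching at positions 165–173.
Each forward site pairs with the reverse site to give a product ending at position 173: sizes 135, 88 bp.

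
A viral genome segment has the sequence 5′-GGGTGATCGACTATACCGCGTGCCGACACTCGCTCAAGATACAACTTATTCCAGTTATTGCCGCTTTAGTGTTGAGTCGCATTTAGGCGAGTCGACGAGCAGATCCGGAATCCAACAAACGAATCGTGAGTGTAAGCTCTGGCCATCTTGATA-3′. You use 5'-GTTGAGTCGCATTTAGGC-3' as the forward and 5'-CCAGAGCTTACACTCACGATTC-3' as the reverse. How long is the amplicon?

72 bp

Forward primer GTTGAGTCGCATTTAGGC is found on the top strand at positions 71–88.
Taking the reverse complement of CCAGAGCTTACACTCACGATTC gives GAATCGTGAGTGTAAGCTCTGG, found at positions 121–142 on the template; the primer anneals here to the top strand with its 3' end pointing upstream.
The product runs from position 71 to position 142, so its length is 142 − 71 + 1 = 72 bp.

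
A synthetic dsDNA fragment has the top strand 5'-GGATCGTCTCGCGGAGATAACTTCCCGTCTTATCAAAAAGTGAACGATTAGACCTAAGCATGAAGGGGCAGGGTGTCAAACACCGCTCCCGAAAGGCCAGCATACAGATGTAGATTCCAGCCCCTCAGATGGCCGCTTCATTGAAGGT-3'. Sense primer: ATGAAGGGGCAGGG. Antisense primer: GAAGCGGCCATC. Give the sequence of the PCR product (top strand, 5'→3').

5'-ATGAAGGGGCAGGGTGTCAAACACCGCTCCCGAAAGGCCAGCATACAGATGTAGATTCCAGCCCCTCAGATGGCCGCTTC-3'

Forward primer ATGAAGGGGCAGGG is found on the top strand at positions 60–73.
Reverse complement of the reverse primer: GATGGCCGCTTC. This occurs on the top strand at positions 128–139.
The product is the template from position 60 through 139 (80 bp).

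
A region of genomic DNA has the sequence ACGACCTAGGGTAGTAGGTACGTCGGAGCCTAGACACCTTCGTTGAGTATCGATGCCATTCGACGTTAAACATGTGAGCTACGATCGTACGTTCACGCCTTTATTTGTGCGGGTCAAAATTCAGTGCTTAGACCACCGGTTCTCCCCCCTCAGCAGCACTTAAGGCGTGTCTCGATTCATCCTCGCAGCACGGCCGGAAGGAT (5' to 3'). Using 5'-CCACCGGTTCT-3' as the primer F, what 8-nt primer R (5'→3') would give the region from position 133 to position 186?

5'-GCGAGGAT-3'

The product's 3' end on the top strand is position 186.
The reverse primer anneals to the top strand over positions 179–186, i.e. to ATCCTCGC.
Its sequence written 5'→3' is the reverse complement: GCGAGGAT.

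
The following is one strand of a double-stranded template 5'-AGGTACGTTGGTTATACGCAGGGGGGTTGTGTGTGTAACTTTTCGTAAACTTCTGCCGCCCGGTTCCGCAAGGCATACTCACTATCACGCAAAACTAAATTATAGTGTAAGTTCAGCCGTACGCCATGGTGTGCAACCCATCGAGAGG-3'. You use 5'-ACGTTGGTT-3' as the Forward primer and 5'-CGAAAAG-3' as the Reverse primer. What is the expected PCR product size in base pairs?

41 bp

The forward primer matches the template at positions 5–13.
The reverse primer's reverse complement is CTTTTCG, which matches the template at positions 39–45.
Amplicon spans positions 5–45: 41 bp.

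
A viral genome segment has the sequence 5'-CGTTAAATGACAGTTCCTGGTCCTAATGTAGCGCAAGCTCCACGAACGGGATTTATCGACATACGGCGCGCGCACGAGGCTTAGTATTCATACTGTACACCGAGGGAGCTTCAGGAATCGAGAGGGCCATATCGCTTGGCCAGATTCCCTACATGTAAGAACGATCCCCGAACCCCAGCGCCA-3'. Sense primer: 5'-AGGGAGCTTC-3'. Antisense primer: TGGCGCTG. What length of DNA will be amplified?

81 bp

The forward primer matches the template at positions 103–112.
Reverse complement of the reverse primer: CAGCGCCA. This occurs on the top strand at positions 176–183.
The product runs from position 103 to position 183, so its length is 183 − 103 + 1 = 81 bp.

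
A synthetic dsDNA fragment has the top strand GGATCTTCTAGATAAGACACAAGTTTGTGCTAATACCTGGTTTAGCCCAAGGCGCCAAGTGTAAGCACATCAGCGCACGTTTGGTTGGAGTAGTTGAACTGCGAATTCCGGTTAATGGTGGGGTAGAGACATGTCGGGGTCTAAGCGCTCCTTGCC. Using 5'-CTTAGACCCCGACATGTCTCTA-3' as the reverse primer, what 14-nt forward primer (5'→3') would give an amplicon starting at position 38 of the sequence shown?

The reverse primer's reverse complement TAGAGACATGTCGGGGTCTAAG matches the template at positions 124–145; the product starts at position 38.
The forward primer is identical to the top strand over positions 38–51: TGGTTTAGCCCAAG.

5'-TGGTTTAGCCCAAG-3'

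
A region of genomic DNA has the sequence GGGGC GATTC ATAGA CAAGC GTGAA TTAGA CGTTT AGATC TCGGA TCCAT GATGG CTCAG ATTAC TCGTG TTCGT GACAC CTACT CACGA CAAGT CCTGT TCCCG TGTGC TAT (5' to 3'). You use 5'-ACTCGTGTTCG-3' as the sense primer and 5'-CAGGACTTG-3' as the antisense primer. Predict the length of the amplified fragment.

Forward primer ACTCGTGTTCG is found on the top strand at positions 64–74.
The reverse primer's reverse complement is CAAGTCCTG, which matches the template at positions 91–99.
Amplicon spans positions 64–99: 36 bp.

36 bp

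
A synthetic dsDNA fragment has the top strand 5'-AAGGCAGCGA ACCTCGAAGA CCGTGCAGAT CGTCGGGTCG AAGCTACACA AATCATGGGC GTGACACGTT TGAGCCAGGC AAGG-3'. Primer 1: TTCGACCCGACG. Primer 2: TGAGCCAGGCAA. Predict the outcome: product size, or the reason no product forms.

No product — the primers' 3' ends point away from each other.

Primer 1 (TTCGACCCGACG) has reverse complement CGTCGGGTCGAA, which matches the top strand at positions 31–42; primer 1 anneals to the top strand there with its 3' end pointing upstream toward position 31.
Primer 2 (TGAGCCAGGCAA) matches the top strand directly at positions 71–82; it anneals to the bottom strand with its 3' end pointing downstream toward position 82.
The 3' ends diverge (primer 1 extends toward position 1, primer 2 toward position 84), so the primers never converge on a shared product.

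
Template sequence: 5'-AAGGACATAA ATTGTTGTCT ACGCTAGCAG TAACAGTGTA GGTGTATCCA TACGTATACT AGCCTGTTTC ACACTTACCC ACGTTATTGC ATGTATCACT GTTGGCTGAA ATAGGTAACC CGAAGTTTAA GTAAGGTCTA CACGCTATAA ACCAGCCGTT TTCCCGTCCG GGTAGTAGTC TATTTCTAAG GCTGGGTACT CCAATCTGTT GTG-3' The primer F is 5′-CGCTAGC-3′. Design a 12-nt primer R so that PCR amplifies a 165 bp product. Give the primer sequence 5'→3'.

5'-GAAATAGACTAC-3'

The forward primer binds at positions 22–28, so a 165 bp product ends at position 22 + 165 − 1 = 186.
The reverse primer anneals to the top strand over positions 175–186, i.e. to GTAGTCTATTTC.
Its sequence written 5'→3' is the reverse complement: GAAATAGACTAC.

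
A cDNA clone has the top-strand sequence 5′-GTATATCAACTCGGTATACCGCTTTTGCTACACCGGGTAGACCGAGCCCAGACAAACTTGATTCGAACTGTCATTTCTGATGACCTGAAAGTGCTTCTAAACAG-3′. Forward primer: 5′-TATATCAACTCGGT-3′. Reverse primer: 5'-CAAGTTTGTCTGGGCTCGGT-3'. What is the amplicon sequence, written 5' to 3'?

5'-TATATCAACTCGGTATACCGCTTTTGCTACACCGGGTAGACCGAGCCCAGACAAACTTG-3'

Scanning the template, TATATCAACTCGGT occurs at positions 2–15; this primer anneals to the bottom strand there with its 3' end pointing downstream.
Taking the reverse complement of CAAGTTTGTCTGGGCTCGGT gives ACCGAGCCCAGACAAACTTG, found at positions 41–60 on the template; the primer anneals here to the top strand with its 3' end pointing upstream.
The product is the template from position 2 through 60 (59 bp).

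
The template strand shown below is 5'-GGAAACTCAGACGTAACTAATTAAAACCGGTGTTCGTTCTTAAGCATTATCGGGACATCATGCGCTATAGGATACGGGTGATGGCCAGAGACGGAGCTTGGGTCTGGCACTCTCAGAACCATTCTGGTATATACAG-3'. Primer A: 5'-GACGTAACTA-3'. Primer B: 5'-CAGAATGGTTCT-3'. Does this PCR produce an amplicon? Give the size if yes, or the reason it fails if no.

Primer A (GACGTAACTA) matches the top strand at positions 10–19; it acts as a forward primer.
Primer B's reverse complement is AGAACCATTCTG, matching the top strand at positions 115–126; it acts as a reverse primer.
The 3' ends face each other across positions 10–126, giving a 117 bp product.

Yes — a 117 bp product.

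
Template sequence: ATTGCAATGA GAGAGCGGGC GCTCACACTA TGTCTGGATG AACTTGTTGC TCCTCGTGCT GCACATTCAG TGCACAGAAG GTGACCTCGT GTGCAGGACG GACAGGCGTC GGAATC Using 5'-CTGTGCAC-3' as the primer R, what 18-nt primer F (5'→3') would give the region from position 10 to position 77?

The reverse primer's reverse complement GTGCACAG matches the template at positions 70–77; the product starts at position 10.
The forward primer is identical to the top strand over positions 10–27: AGAGAGCGGGCGCTCACA.

5'-AGAGAGCGGGCGCTCACA-3'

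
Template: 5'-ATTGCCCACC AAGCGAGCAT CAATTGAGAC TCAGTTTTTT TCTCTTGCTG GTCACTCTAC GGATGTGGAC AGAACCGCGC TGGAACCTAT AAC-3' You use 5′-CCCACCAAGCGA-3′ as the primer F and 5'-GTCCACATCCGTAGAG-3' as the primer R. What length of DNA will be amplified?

66 bp

Scanning the template, CCCACCAAGCGA occurs at positions 5–16; this primer anneals to the bottom strand there with its 3' end pointing downstream.
Reverse complement of the reverse primer: CTCTACGGATGTGGAC. This occurs on the top strand at positions 55–70.
Amplicon spans positions 5–70: 66 bp.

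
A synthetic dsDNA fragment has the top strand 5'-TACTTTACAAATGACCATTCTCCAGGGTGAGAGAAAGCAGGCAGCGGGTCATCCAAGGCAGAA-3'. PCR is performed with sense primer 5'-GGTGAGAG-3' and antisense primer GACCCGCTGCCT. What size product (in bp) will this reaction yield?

Forward primer GGTGAGAG is found on the top strand at positions 26–33.
The reverse primer's reverse complement is AGGCAGCGGGTC, which matches the template at positions 39–50.
Product length = (reverse-primer end) − (forward-primer start) + 1 = 50 − 26 + 1 = 25 bp.

25 bp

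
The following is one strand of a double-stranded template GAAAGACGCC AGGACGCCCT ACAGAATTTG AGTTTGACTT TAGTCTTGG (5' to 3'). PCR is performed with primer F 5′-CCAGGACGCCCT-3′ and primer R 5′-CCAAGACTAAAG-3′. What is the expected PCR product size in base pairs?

Forward primer CCAGGACGCCCT is found on the top strand at positions 9–20.
Reverse complement of the reverse primer: CTTTAGTCTTGG. This occurs on the top strand at positions 38–49.
The product runs from position 9 to position 49, so its length is 49 − 9 + 1 = 41 bp.

41 bp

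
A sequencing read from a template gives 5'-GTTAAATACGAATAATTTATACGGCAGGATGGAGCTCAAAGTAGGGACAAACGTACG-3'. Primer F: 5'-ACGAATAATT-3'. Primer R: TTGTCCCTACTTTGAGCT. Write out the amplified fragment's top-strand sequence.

Scanning the template, ACGAATAATT occurs at positions 8–17; this primer anneals to the bottom strand there with its 3' end pointing downstream.
The reverse primer's reverse complement is AGCTCAAAGTAGGGACAA, which matches the template at positions 33–50.
The product is the template from position 8 through 50 (43 bp).

5'-ACGAATAATTTATACGGCAGGATGGAGCTCAAAGTAGGGACAA-3'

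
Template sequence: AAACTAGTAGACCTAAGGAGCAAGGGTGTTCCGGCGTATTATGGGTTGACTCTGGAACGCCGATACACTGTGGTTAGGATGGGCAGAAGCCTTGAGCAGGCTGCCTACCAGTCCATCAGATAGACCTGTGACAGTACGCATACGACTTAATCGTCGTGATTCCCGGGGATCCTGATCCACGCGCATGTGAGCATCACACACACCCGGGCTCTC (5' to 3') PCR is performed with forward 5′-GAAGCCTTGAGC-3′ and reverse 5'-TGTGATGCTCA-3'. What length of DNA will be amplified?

113 bp

Forward primer GAAGCCTTGAGC is found on the top strand at positions 86–97.
Taking the reverse complement of TGTGATGCTCA gives TGAGCATCACA, found at positions 188–198 on the template; the primer anneals here to the top strand with its 3' end pointing upstream.
The product runs from position 86 to position 198, so its length is 198 − 86 + 1 = 113 bp.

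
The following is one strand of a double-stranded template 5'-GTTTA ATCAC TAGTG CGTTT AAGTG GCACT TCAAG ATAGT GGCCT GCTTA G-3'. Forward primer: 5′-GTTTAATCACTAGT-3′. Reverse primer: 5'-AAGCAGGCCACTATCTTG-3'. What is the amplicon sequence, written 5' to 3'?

The forward primer matches the template at positions 1–14.
The reverse primer's reverse complement is CAAGATAGTGGCCTGCTT, which matches the template at positions 32–49.
The product is the template from position 1 through 49 (49 bp).

5'-GTTTAATCACTAGTGCGTTTAAGTGGCACTTCAAGATAGTGGCCTGCTT-3'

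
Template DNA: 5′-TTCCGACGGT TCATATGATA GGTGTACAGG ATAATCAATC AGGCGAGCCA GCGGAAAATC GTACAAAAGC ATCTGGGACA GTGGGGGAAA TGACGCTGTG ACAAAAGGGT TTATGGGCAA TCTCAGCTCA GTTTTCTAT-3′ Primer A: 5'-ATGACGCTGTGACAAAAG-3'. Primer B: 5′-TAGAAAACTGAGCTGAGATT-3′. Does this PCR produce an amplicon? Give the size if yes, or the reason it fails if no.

Yes — a 49 bp product.

Primer A (ATGACGCTGTGACAAAAG) matches the top strand at positions 90–107; it acts as a forward primer.
Primer B's reverse complement is AATCTCAGCTCAGTTTTCTA, matching the top strand at positions 119–138; it acts as a reverse primer.
The 3' ends face each other across positions 90–138, giving a 49 bp product.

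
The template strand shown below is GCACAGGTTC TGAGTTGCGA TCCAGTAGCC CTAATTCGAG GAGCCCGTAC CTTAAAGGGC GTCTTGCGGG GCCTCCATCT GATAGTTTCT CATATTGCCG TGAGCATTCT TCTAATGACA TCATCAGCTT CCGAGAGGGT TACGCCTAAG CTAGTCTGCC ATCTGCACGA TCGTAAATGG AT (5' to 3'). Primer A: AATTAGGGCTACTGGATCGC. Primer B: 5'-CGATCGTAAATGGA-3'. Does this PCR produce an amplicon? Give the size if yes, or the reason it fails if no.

Primer A (AATTAGGGCTACTGGATCGC) has reverse complement GCGATCCAGTAGCCCTAATT, which matches the top strand at positions 17–36; primer A anneals to the top strand there with its 3' end pointing upstream toward position 17.
Primer B (CGATCGTAAATGGA) matches the top strand directly at positions 168–181; it anneals to the bottom strand with its 3' end pointing downstream toward position 181.
The 3' ends diverge (primer A extends toward position 1, primer B toward position 182), so the primers never converge on a shared product.

No product — the primers' 3' ends point away from each other.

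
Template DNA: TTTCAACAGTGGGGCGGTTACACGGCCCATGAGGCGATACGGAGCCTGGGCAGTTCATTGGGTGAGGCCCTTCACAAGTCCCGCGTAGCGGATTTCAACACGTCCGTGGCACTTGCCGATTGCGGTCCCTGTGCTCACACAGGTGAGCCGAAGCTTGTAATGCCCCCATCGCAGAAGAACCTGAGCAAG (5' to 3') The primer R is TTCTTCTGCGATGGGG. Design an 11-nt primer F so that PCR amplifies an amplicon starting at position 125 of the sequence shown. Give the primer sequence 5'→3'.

The reverse primer's reverse complement CCCCATCGCAGAAGAA matches the template at positions 164–179; the product starts at position 125.
The forward primer is identical to the top strand over positions 125–135: GTCCCTGTGCT.

5'-GTCCCTGTGCT-3'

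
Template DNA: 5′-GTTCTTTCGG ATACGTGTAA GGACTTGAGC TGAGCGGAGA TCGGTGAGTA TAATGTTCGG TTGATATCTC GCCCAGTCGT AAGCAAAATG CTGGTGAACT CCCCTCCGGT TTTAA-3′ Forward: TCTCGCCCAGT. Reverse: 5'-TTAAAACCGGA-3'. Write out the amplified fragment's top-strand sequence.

Forward primer TCTCGCCCAGT is found on the top strand at positions 67–77.
The reverse primer's reverse complement is TCCGGTTTTAA, which matches the template at positions 105–115.
The product is the template from position 67 through 115 (49 bp).

5'-TCTCGCCCAGTCGTAAGCAAAATGCTGGTGAACTCCCCTCCGGTTTTAA-3'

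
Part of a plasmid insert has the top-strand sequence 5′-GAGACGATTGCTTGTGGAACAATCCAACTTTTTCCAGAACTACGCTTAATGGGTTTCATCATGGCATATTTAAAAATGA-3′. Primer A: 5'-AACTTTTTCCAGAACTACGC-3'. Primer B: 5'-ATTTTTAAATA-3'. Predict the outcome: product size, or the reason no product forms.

Yes — a 52 bp product.

Primer A (AACTTTTTCCAGAACTACGC) matches the top strand at positions 26–45; it acts as a forward primer.
Primer B's reverse complement is TATTTAAAAAT, matching the top strand at positions 67–77; it acts as a reverse primer.
The 3' ends face each other across positions 26–77, giving a 52 bp product.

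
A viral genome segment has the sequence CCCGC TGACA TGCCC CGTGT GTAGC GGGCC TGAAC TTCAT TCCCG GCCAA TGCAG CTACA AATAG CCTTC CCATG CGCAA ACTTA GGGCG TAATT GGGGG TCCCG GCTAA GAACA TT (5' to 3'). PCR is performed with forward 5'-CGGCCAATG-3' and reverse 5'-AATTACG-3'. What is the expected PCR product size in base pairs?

The forward primer matches the template at positions 44–52.
The reverse primer's reverse complement is CGTAATT, which matches the template at positions 89–95.
Amplicon spans positions 44–95: 52 bp.

52 bp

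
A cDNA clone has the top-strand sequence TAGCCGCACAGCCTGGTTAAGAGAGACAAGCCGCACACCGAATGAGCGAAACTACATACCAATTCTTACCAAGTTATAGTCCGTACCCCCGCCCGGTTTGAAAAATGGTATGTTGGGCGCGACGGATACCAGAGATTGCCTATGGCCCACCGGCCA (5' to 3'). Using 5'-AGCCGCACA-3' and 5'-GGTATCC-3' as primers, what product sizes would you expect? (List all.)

129 bp, 102 bp

The forward primer AGCCGCACA matches the top strand at positions 2–10, 29–37.
The reverse primer's reverse complement is GGATACC, matching at positions 124–130.
Each forward site pairs with the reverse site to give a product ending at position 130: sizes 129, 102 bp.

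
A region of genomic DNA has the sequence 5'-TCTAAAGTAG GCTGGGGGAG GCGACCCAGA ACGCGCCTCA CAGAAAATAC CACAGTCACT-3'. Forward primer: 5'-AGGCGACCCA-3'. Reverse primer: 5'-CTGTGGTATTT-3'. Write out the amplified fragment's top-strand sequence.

Scanning the template, AGGCGACCCA occurs at positions 19–28; this primer anneals to the bottom strand there with its 3' end pointing downstream.
The reverse primer's reverse complement is AAATACCACAG, which matches the template at positions 45–55.
The product is the template from position 19 through 55 (37 bp).

5'-AGGCGACCCAGAACGCGCCTCACAGAAAATACCACAG-3'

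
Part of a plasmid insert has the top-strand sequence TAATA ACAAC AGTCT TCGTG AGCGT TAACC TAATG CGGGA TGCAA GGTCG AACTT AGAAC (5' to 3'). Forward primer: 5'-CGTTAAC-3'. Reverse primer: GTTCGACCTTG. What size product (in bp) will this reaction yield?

31 bp

Scanning the template, CGTTAAC occurs at positions 23–29; this primer anneals to the bottom strand there with its 3' end pointing downstream.
The reverse primer's reverse complement is CAAGGTCGAAC, which matches the template at positions 43–53.
The product runs from position 23 to position 53, so its length is 53 − 23 + 1 = 31 bp.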